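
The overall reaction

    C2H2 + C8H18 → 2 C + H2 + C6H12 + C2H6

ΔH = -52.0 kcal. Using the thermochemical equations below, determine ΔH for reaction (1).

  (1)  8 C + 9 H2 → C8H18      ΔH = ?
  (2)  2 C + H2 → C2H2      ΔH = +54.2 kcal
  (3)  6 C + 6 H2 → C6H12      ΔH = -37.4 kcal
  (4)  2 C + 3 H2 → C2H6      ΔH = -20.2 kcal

(1) reversed: contributes −x
(2) reversed: -54.2 kcal
(3) as written: -37.4 kcal
(4) as written: -20.2 kcal
-52.0 = (-54.2) + (-37.4) + (-20.2) − x
x = (-52.0 − (-111.8)) / (-1) = -59.8 kcal

ΔH = -59.8 kcal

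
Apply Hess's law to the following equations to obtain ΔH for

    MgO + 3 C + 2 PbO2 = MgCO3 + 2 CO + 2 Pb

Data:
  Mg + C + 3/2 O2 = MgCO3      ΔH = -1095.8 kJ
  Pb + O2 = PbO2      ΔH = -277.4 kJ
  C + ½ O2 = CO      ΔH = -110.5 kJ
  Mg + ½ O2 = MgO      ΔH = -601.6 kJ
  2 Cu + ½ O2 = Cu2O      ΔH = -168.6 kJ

equation 1 as written (MgCO3 already on the product side): -1095.8 kJ
equation 2 reversed and × 2 (reverse to put PbO2 on the reactant side; ×2 to match 2 PbO2 in the target): (-2)·(-277.4) = +554.8 kJ
equation 3 × 2 (×2 to match 2 CO in the target): (2)·(-110.5) = -221.0 kJ
equation 4 reversed (reverse to put MgO on the reactant side): +601.6 kJ
equation 5: not needed (Cu2O appears nowhere else).
ΔH = (1)·(-1095.8) + (-2)·(-277.4) + (2)·(-110.5) + (-1)·(-601.6) = -160.4 kJ

ΔH = -160.4 kJ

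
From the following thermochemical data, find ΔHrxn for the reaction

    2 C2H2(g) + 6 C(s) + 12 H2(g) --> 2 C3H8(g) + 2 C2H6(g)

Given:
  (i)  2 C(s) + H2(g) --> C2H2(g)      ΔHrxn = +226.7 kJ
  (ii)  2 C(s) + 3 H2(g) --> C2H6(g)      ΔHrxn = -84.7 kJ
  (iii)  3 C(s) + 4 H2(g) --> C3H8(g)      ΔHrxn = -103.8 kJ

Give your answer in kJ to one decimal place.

(i) reversed and × 2 (reverse to put C2H2(g) on the reactant side; ×2 to match 2 C2H2(g) in the target): (-2)·(+226.7) = -453.4 kJ
(ii) × 2 (scale by 2 for the 2 C2H6(g)): (2)·(-84.7) = -169.4 kJ
(iii) × 2 (scale by 2 for the 2 C3H8(g)): (2)·(-103.8) = -207.6 kJ
By Hess's law, ΔHrxn = (-453.4) + (-169.4) + (-207.6) = -830.4 kJ

ΔHrxn = -830.4 kJ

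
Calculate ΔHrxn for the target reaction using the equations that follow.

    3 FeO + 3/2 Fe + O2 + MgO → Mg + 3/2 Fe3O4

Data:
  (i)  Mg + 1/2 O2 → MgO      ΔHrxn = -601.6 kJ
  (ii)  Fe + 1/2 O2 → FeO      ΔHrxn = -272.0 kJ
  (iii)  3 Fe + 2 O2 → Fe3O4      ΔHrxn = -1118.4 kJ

ΔHrxn = -260.0 kJ

(i) reversed: +601.6 kJ
(ii) reversed and × 3: (-3)·(-272.0) = +816.0 kJ
(iii) × 3/2: (3/2)·(-1118.4) = -1677.6 kJ
ΔHrxn = (-1)·(-601.6) + (-3)·(-272.0) + (3/2)·(-1118.4) = -260.0 kJ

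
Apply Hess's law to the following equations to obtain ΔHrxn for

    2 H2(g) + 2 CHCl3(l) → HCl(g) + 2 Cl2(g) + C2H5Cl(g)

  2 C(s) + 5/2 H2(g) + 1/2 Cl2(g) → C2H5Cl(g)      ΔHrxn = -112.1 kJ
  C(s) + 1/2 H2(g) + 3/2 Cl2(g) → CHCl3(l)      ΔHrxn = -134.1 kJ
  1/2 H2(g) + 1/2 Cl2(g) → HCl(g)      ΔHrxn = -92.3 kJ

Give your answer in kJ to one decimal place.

equation 1 as written: -112.1 kJ
equation 2 reversed and × 2: (-2)·(-134.1) = +268.2 kJ
equation 3 as written: -92.3 kJ
By Hess's law, ΔHrxn = (1)·(-112.1) + (-2)·(-134.1) + (1)·(-92.3) = 63.8 kJ

ΔHrxn = 63.8 kJ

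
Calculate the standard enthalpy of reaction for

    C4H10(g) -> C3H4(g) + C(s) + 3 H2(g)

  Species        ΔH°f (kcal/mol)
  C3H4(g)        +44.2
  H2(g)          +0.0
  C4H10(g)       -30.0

ΔH°rxn = 74.2 kcal/mol

Products: 1·(+44.2) + 1·(+0.0) + 3·(+0.0) = +44.2
Reactants: 1·(-30.0) = -30.0
ΔH°rxn = (+44.2) − (-30.0) = 74.2 kcal/mol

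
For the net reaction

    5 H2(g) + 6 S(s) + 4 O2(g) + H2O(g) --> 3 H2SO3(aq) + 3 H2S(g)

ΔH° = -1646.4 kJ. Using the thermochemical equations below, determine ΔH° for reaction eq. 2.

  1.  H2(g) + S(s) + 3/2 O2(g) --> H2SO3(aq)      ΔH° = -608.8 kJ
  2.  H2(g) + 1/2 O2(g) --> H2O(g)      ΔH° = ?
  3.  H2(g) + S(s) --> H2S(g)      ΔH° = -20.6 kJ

eq. 1 × 3: (3)·(-608.8) = -1826.4 kJ
eq. 2 reversed: contributes −x
eq. 3 × 3: (3)·(-20.6) = -61.8 kJ
-1646.4 = (-1826.4) + (-61.8) − x
x = (-1646.4 − (-1888.2)) / (-1) = -241.8 kJ

ΔH° = -241.8 kJ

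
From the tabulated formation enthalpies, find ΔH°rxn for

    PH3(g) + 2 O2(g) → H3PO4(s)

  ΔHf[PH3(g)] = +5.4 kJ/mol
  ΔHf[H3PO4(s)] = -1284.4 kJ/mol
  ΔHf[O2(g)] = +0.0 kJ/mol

Products: 1·(-1284.4) = -1284.4
Reactants: 1·(+5.4) + 2·(+0.0) = +5.4
ΔH°rxn = (-1284.4) − (+5.4) = -1289.8 kJ/mol

ΔH°rxn = -1289.8 kJ/mol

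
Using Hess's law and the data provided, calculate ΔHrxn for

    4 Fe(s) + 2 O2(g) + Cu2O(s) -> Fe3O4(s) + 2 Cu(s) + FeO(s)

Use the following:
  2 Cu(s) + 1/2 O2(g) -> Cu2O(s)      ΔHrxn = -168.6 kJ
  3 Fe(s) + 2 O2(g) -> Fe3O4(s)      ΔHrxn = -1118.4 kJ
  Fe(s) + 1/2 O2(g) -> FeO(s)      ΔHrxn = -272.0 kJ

equation 1 reversed: +168.6 kJ
equation 2 as written: -1118.4 kJ
equation 3 as written: -272.0 kJ
ΔHrxn = (+168.6) + (-1118.4) + (-272.0) = -1221.8 kJ

ΔHrxn = -1221.8 kJ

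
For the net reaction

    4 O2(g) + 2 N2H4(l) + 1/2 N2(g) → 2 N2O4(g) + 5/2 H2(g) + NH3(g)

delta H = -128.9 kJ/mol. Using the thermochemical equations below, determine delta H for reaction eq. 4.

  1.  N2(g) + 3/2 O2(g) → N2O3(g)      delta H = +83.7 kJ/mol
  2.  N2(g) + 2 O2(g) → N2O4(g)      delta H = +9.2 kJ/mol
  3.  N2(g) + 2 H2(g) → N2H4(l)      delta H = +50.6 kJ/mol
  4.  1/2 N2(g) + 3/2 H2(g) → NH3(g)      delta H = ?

eq. 1: not needed (N2O3(g) appears nowhere else).
eq. 2 × 2 (×2 to match 2 N2O4(g) in the target): (2)·(+9.2) = +18.4 kJ/mol
eq. 3 reversed and × 2 (N2H4(l) must end up as a reactant; scale by 2 for the 2 N2H4(l)): (-2)·(+50.6) = -101.2 kJ/mol
eq. 4 as written (NH3(g) already on the product side): contributes x
-128.9 = (+18.4) + (-101.2) + x
x = (-128.9 − (-82.8)) / (1) = -46.1 kJ/mol

delta H = -46.1 kJ/mol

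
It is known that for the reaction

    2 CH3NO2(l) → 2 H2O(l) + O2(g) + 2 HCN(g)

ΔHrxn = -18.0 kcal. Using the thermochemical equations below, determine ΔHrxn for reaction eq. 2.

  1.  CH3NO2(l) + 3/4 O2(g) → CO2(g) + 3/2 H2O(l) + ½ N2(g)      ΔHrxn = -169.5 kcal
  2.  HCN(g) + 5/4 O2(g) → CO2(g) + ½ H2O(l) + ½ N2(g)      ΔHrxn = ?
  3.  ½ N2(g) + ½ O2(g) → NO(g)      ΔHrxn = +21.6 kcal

ΔHrxn = -160.5 kcal

eq. 1 × 2: (2)·(-169.5) = -339.0 kcal
eq. 2 reversed and × 2: contributes −2·x
eq. 3: not needed.
-18.0 = (-339.0) − 2·x
x = (-18.0 − (-339.0)) / (-2) = -160.5 kcal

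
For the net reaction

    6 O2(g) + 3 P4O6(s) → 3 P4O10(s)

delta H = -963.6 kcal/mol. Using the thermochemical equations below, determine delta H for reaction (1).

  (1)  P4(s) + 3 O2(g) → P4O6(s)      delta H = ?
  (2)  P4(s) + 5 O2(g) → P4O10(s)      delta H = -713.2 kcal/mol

delta H = -392.0 kcal/mol

(1) reversed and × 3: contributes −3·x
(2) × 3: (3)·(-713.2) = -2139.6 kcal/mol
-963.6 = (-2139.6) − 3·x
x = (-963.6 − (-2139.6)) / (-3) = -392.0 kcal/mol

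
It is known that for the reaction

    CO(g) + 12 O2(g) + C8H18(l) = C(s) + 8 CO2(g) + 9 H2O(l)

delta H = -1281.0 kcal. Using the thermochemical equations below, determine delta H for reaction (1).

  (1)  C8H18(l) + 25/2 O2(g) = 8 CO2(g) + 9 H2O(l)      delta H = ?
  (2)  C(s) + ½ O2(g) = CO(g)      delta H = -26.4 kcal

delta H = -1307.4 kcal

(1) as written (C8H18(l) already on the reactant side): contributes x
(2) reversed (CO(g) must end up as a reactant): +26.4 kcal
-1281.0 = (+26.4) + x
x = (-1281.0 − (+26.4)) / (1) = -1307.4 kcal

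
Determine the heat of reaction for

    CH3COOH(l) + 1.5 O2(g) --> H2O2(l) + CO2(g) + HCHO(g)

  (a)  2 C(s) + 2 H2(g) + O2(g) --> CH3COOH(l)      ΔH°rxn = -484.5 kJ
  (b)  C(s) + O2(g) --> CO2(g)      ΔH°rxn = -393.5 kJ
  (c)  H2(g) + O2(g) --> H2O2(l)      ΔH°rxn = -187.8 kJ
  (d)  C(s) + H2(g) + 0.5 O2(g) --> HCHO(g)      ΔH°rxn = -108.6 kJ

(a) reversed: +484.5 kJ
(b) as written: -393.5 kJ
(c) as written: -187.8 kJ
(d) as written: -108.6 kJ
Summing the manipulated equations, ΔH°rxn = (+484.5) + (-393.5) + (-187.8) + (-108.6) = -205.4 kJ

ΔH°rxn = -205.4 kJ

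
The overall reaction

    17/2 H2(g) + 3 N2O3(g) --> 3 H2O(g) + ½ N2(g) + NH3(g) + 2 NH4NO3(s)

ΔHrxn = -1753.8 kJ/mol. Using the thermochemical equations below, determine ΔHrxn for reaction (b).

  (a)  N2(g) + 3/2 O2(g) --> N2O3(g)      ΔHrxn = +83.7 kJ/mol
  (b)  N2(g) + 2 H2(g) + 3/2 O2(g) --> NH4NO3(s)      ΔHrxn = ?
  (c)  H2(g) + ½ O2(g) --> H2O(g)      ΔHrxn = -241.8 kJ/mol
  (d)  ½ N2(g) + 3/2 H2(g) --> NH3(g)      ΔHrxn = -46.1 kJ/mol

(a) reversed and × 3: (-3)·(+83.7) = -251.1 kJ/mol
(b) × 2: contributes 2·x
(c) × 3: (3)·(-241.8) = -725.4 kJ/mol
(d) as written: -46.1 kJ/mol
-1753.8 = (-251.1) + (-725.4) + (-46.1) + 2·x
x = (-1753.8 − (-1022.6)) / (2) = -365.6 kJ/mol

ΔHrxn = -365.6 kJ/mol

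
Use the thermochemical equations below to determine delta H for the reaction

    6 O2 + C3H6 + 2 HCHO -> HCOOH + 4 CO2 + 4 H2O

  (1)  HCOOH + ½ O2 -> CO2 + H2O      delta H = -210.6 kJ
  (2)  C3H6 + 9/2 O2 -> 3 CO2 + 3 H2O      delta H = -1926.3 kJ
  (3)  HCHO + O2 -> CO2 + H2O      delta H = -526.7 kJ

delta H = -2769.1 kJ

(1) reversed (reverse to put HCOOH on the product side): +210.6 kJ
(2) as written (C3H6 already on the reactant side): -1926.3 kJ
(3) × 2 (scale by 2 for the 2 HCHO): (2)·(-526.7) = -1053.4 kJ
Since enthalpy is a state function, delta H = (+210.6) + (-1926.3) + (-1053.4) = -2769.1 kJ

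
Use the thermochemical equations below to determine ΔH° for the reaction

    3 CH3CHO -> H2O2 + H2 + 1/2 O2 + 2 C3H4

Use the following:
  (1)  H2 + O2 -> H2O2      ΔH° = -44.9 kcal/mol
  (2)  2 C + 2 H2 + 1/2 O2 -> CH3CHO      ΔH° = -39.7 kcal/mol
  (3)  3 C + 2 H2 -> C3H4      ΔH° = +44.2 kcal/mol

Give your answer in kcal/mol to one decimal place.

ΔH° = 162.6 kcal/mol

(1) as written: -44.9 kcal/mol
(2) reversed and × 3: (-3)·(-39.7) = +119.1 kcal/mol
(3) × 2: (2)·(+44.2) = +88.4 kcal/mol
ΔH° = (-44.9) + (+119.1) + (+88.4) = 162.6 kcal/mol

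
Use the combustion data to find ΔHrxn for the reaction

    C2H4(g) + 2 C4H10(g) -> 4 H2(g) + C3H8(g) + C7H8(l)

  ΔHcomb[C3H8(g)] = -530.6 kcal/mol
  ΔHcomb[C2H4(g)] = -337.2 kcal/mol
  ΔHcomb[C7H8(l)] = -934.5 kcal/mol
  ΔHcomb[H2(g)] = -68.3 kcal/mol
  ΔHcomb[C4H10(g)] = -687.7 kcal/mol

With combustion enthalpies, reactants minus products:
= [1·(-337.2) + 2·(-687.7)] − [4·(-68.3) + 1·(-530.6) + 1·(-934.5)]
= 25.7 kcal/mol

ΔHrxn = 25.7 kcal/mol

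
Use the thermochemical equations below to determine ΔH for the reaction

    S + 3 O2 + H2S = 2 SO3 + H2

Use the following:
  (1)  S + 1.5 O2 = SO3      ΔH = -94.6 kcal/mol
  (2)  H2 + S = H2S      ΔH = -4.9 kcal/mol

(1) × 2 (scale by 2 for the 2 SO3): (2)·(-94.6) = -189.2 kcal/mol
(2) reversed (H2S must end up as a reactant): +4.9 kcal/mol
Since enthalpy is a state function, ΔH = (2)·(-94.6) + (-1)·(-4.9) = -184.3 kcal/mol

ΔH = -184.3 kcal/mol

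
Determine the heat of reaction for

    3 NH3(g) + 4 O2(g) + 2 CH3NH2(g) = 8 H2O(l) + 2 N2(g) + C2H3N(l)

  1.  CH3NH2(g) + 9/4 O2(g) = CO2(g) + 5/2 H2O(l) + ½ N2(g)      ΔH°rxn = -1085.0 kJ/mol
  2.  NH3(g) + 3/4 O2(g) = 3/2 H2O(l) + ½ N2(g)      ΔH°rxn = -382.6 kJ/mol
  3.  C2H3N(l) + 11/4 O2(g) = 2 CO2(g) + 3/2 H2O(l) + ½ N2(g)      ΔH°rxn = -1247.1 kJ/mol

eq. 1 × 2: (2)·(-1085.0) = -2170.0 kJ/mol
eq. 2 × 3: (3)·(-382.6) = -1147.8 kJ/mol
eq. 3 reversed: +1247.1 kJ/mol
ΔH°rxn = (2)·(-1085.0) + (3)·(-382.6) + (-1)·(-1247.1) = -2070.7 kJ/mol

ΔH°rxn = -2070.7 kJ/mol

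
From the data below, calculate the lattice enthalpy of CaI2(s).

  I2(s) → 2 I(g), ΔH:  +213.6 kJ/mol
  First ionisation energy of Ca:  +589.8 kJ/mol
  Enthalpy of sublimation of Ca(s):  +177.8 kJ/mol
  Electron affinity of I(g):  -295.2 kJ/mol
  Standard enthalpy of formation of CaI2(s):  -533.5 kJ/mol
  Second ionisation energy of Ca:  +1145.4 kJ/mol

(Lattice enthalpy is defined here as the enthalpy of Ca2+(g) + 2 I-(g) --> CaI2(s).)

U = -2069.7 kJ/mol

ΔHf° = 1·ΔHsub + 1·(ΣIE) + 1·D(I2) + 2·EA + U
-533.5 = 1·(+177.8) + 1·(+1735.2) + 1·(+213.6) + 2·(-295.2) + U
U = -533.5 − (+1536.2) = -2069.7 kJ/mol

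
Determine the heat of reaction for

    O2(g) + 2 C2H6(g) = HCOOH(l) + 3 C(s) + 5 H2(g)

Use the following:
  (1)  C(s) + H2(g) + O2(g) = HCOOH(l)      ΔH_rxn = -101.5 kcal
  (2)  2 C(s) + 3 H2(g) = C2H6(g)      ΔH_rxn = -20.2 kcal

(1) as written (HCOOH(l) already on the product side): -101.5 kcal
(2) reversed and × 2 (reverse to put C2H6(g) on the reactant side; ×2 to match 2 C2H6(g) in the target): (-2)·(-20.2) = +40.4 kcal
Summing the manipulated equations, ΔH_rxn = (1)·(-101.5) + (-2)·(-20.2) = -61.1 kcal

ΔH_rxn = -61.1 kcal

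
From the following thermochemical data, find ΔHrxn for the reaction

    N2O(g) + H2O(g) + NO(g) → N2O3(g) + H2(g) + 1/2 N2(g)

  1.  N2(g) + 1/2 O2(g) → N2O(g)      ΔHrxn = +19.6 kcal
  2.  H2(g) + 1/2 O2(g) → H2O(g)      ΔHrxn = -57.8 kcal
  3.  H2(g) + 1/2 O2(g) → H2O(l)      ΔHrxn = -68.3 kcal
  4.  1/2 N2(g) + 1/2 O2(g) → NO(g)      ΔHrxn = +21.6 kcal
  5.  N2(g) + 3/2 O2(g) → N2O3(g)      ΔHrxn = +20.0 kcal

eq. 1 reversed (N2O(g) must end up as a reactant): -19.6 kcal
eq. 2 reversed (reverse to put H2O(g) on the reactant side): +57.8 kcal
eq. 3: not needed (H2O(l) appears nowhere else).
eq. 4 reversed (reverse to put NO(g) on the reactant side): -21.6 kcal
eq. 5 as written (N2O3(g) already on the product side): +20.0 kcal
ΔHrxn = (-1)·(+19.6) + (-1)·(-57.8) + (-1)·(+21.6) + (1)·(+20.0) = 36.6 kcal

ΔHrxn = 36.6 kcal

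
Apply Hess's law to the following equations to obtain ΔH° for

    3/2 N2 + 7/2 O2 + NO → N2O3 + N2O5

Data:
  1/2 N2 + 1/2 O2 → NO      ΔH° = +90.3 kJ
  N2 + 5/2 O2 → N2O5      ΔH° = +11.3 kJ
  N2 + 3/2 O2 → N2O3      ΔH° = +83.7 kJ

ΔH° = 4.7 kJ

equation 1 reversed: -90.3 kJ
equation 2 as written: +11.3 kJ
equation 3 as written: +83.7 kJ
By Hess's law, ΔH° = (-1)·(+90.3) + (1)·(+11.3) + (1)·(+83.7) = 4.7 kJ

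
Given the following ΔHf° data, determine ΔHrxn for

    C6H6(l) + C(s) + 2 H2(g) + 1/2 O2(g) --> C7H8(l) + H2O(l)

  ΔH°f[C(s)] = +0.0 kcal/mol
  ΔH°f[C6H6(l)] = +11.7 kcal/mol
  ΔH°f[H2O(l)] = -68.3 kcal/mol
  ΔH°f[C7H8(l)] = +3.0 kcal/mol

Products: 1·(+3.0) + 1·(-68.3) = -65.3
Reactants: 1·(+11.7) + 1·(+0.0) + 2·(+0.0) + 1/2·(+0.0) = +11.7
ΔHrxn = (-65.3) − (+11.7) = -77.0 kcal/mol

ΔHrxn = -77.0 kcal/mol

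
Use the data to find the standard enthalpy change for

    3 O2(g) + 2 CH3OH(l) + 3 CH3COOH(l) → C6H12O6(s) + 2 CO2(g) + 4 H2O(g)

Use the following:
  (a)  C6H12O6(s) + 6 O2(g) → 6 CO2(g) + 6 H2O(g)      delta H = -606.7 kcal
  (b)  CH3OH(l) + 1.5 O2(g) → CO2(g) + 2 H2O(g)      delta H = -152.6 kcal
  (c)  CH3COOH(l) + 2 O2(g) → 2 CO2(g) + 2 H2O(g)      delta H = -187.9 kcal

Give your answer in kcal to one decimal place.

delta H = -262.2 kcal

(a) reversed: +606.7 kcal
(b) × 2: (2)·(-152.6) = -305.2 kcal
(c) × 3: (3)·(-187.9) = -563.7 kcal
Combining the equations, delta H = (+606.7) + (-305.2) + (-563.7) = -262.2 kcal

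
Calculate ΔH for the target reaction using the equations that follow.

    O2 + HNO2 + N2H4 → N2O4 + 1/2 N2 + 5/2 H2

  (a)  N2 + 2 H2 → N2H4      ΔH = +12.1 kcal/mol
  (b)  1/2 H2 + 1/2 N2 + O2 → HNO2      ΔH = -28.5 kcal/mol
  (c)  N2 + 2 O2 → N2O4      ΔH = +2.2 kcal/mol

ΔH = 18.6 kcal/mol

(a) reversed: -12.1 kcal/mol
(b) reversed: +28.5 kcal/mol
(c) as written: +2.2 kcal/mol
ΔH = (-12.1) + (+28.5) + (+2.2) = 18.6 kcal/mol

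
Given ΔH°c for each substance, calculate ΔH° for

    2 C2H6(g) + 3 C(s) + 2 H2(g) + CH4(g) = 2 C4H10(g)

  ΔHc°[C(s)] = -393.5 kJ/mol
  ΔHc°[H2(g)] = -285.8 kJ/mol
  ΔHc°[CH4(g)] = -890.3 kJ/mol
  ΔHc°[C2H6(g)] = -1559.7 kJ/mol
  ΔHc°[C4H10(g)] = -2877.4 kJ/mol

Using ΔH = Σ nΔHc°(reactants) − Σ nΔHc°(products):
= [2·(-1559.7) + 3·(-393.5) + 2·(-285.8) + 1·(-890.3)] − [2·(-2877.4)]
= -7.0 kJ/mol

ΔH° = -7.0 kJ/mol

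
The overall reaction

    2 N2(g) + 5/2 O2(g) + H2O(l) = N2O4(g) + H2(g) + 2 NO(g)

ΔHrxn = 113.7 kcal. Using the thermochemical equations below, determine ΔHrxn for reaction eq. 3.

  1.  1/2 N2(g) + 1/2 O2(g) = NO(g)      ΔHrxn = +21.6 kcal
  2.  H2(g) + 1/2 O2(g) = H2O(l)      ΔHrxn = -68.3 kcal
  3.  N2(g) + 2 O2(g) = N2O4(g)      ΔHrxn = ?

eq. 1 × 2 (scale by 2 for the 2 NO(g)): (2)·(+21.6) = +43.2 kcal
eq. 2 reversed (H2O(l) must end up as a reactant): +68.3 kcal
eq. 3 as written (N2O4(g) already on the product side): contributes x
+113.7 = (+43.2) + (+68.3) + x
x = (+113.7 − (+111.5)) / (1) = 2.2 kcal

ΔHrxn = 2.2 kcal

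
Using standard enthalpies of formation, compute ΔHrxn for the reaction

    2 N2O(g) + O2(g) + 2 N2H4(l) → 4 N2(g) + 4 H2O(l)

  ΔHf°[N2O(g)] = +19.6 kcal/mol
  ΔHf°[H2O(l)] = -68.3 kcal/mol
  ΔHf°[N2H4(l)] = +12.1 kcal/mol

ΔHrxn = -336.6 kcal/mol

ΔH°rxn = Σ nΔHf°(products) − Σ nΔHf°(reactants).
Products: 4·(+0.0) + 4·(-68.3) = -273.2
Reactants: 2·(+19.6) + 1·(+0.0) + 2·(+12.1) = +63.4
ΔHrxn = (-273.2) − (+63.4) = -336.6 kcal/mol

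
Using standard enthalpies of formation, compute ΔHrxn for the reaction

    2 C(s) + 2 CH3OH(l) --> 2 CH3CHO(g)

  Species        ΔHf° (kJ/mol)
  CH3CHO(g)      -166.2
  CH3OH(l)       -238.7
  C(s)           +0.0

ΔHrxn = 145.0 kJ/mol

Products: 2·(-166.2) = -332.4
Reactants: 2·(+0.0) + 2·(-238.7) = -477.4
ΔHrxn = (-332.4) − (-477.4) = 145.0 kJ/mol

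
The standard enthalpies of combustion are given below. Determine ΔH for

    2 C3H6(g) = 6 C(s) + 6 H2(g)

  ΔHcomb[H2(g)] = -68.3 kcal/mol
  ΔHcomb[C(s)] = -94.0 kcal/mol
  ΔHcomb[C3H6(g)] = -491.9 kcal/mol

ΔH = -10.0 kcal/mol

With combustion enthalpies, reactants minus products:
= [2·(-491.9)] − [6·(-94.0) + 6·(-68.3)]
= -10.0 kcal/mol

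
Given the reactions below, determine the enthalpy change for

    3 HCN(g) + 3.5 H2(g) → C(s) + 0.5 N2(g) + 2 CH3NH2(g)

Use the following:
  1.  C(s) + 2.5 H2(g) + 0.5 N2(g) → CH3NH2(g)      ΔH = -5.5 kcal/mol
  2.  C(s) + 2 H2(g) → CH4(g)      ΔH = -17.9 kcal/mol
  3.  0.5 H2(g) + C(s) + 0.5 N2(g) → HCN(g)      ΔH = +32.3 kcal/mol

ΔH = -107.9 kcal/mol

eq. 1 × 2 (scale by 2 for the 2 CH3NH2(g)): (2)·(-5.5) = -11.0 kcal/mol
eq. 2: not needed (CH4(g) appears nowhere else).
eq. 3 reversed and × 3 (reverse to put HCN(g) on the reactant side; scale by 3 for the 3 HCN(g)): (-3)·(+32.3) = -96.9 kcal/mol
ΔH = (-11.0) + (-96.9) = -107.9 kcal/mol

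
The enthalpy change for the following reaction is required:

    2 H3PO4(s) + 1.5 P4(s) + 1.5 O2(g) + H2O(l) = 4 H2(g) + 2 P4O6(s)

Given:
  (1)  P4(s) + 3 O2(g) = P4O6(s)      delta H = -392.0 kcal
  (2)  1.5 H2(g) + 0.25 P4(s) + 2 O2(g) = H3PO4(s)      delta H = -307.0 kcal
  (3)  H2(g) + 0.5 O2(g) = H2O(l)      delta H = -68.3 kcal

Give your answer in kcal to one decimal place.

(1) × 2 (×2 to match 2 P4O6(s) in the target): (2)·(-392.0) = -784.0 kcal
(2) reversed and × 2 (reverse to put H3PO4(s) on the reactant side; scale by 2 for the 2 H3PO4(s)): (-2)·(-307.0) = +614.0 kcal
(3) reversed (H2O(l) must end up as a reactant): +68.3 kcal
Summing the manipulated equations, delta H = (-784.0) + (+614.0) + (+68.3) = -101.7 kcal

delta H = -101.7 kcal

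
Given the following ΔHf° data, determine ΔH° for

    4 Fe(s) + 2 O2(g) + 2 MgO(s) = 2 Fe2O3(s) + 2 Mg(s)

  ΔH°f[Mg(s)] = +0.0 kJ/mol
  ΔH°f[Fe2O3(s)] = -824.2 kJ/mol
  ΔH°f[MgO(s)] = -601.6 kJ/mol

Products: 2·(-824.2) + 2·(+0.0) = -1648.4
Reactants: 4·(+0.0) + 2·(+0.0) + 2·(-601.6) = -1203.2
ΔH° = (-1648.4) − (-1203.2) = -445.2 kJ/mol

ΔH° = -445.2 kJ/mol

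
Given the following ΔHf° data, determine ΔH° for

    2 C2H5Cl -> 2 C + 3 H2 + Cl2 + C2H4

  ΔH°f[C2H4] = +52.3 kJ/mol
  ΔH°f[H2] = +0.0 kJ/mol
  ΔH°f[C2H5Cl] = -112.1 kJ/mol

ΔH°rxn = Σ nΔHf°(products) − Σ nΔHf°(reactants).
Products: 2·(+0.0) + 3·(+0.0) + 1·(+0.0) + 1·(+52.3) = +52.3
Reactants: 2·(-112.1) = -224.2
ΔH° = (+52.3) − (-224.2) = 276.5 kJ/mol

ΔH° = 276.5 kJ/mol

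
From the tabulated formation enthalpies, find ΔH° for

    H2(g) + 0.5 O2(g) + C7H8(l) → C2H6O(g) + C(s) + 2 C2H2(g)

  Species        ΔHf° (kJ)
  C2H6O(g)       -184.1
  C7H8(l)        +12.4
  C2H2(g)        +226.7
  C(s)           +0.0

ΔH° = 256.9 kJ

Products: 1·(-184.1) + 1·(+0.0) + 2·(+226.7) = +269.3
Reactants: 1·(+0.0) + 1/2·(+0.0) + 1·(+12.4) = +12.4
ΔH° = (+269.3) − (+12.4) = 256.9 kJ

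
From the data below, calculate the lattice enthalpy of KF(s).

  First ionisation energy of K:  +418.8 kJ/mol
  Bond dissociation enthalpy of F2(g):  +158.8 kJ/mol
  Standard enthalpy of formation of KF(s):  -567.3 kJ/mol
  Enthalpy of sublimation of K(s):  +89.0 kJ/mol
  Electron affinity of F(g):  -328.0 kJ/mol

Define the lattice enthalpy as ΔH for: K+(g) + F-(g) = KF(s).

U = -826.5 kJ/mol

ΔHf° = 1·ΔHsub + 1·(ΣIE) + 1/2·D(F2) + 1·EA + U
-567.3 = 1·(+89.0) + 1·(+418.8) + 1/2·(+158.8) + 1·(-328.0) + U
U = -567.3 − (+259.2) = -826.5 kJ/mol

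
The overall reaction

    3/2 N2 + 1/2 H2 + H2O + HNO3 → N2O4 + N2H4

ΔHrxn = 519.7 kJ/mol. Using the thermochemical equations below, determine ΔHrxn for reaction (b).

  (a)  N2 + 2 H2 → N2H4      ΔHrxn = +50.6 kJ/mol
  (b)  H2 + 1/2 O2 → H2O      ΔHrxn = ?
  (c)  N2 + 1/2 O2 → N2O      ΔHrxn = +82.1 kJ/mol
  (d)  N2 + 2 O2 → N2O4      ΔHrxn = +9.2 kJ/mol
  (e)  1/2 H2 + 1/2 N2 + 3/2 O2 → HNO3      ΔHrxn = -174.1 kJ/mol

ΔHrxn = -285.8 kJ/mol

(a) as written: +50.6 kJ/mol
(b) reversed: contributes −x
(c): not needed.
(d) as written: +9.2 kJ/mol
(e) reversed: +174.1 kJ/mol
+519.7 = (+50.6) + (+9.2) + (+174.1) − x
x = (+519.7 − (+233.9)) / (-1) = -285.8 kJ/mol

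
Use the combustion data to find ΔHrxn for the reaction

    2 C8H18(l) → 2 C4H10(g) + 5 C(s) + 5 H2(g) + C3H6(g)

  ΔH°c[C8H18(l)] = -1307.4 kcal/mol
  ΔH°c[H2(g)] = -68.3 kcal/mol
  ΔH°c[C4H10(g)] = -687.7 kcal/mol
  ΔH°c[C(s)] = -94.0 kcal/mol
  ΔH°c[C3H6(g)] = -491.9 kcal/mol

ΔHrxn = 64.0 kcal/mol

With combustion enthalpies, reactants minus products:
= [2·(-1307.4)] − [2·(-687.7) + 5·(-94.0) + 5·(-68.3) + 1·(-491.9)]
= 64.0 kcal/mol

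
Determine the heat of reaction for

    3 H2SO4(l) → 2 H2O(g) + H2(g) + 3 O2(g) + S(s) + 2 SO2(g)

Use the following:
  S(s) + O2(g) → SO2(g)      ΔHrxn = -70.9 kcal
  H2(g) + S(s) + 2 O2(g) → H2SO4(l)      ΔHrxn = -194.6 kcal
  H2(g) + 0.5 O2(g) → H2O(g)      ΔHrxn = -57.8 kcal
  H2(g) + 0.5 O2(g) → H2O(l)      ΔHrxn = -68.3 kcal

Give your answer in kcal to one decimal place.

ΔHrxn = 326.4 kcal

equation 1 × 2: (2)·(-70.9) = -141.8 kcal
equation 2 reversed and × 3: (-3)·(-194.6) = +583.8 kcal
equation 3 × 2: (2)·(-57.8) = -115.6 kcal
equation 4: not needed.
Combining the equations, ΔHrxn = (2)·(-70.9) + (-3)·(-194.6) + (2)·(-57.8) = 326.4 kcal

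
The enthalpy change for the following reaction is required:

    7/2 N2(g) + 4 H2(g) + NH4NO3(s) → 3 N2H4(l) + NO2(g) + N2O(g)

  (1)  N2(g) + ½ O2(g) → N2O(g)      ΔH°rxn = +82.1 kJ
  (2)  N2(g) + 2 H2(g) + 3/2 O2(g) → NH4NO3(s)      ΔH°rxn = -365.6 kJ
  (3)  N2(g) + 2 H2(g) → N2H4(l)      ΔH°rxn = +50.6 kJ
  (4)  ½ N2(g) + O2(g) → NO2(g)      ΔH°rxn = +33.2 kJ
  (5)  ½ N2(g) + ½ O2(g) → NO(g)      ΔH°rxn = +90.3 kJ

ΔH°rxn = 632.7 kJ

(1) as written (N2O(g) already on the product side): +82.1 kJ
(2) reversed (reverse to put NH4NO3(s) on the reactant side): +365.6 kJ
(3) × 3 (×3 to match 3 N2H4(l) in the target): (3)·(+50.6) = +151.8 kJ
(4) as written (NO2(g) already on the product side): +33.2 kJ
(5): not needed (NO(g) appears nowhere else).
Since enthalpy is a state function, ΔH°rxn = (1)·(+82.1) + (-1)·(-365.6) + (3)·(+50.6) + (1)·(+33.2) = 632.7 kJ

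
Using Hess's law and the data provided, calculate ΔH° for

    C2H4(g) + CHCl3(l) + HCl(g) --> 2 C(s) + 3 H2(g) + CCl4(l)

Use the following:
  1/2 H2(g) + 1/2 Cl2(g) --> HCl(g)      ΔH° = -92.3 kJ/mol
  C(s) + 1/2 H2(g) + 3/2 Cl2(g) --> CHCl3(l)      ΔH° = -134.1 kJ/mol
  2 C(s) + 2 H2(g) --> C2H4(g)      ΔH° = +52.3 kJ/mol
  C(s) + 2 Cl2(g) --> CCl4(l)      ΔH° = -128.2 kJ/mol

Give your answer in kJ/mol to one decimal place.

equation 1 reversed (HCl(g) must end up as a reactant): +92.3 kJ/mol
equation 2 reversed (CHCl3(l) must end up as a reactant): +134.1 kJ/mol
equation 3 reversed (reverse to put C2H4(g) on the reactant side): -52.3 kJ/mol
equation 4 as written (CCl4(l) already on the product side): -128.2 kJ/mol
By Hess's law, ΔH° = (+92.3) + (+134.1) + (-52.3) + (-128.2) = 45.9 kJ/mol

ΔH° = 45.9 kJ/mol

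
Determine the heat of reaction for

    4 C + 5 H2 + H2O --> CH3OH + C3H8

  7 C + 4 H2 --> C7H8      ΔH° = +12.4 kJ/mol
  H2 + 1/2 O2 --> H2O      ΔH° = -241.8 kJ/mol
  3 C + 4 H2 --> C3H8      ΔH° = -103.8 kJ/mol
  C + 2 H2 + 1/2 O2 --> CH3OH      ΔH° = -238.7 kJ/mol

ΔH° = -100.7 kJ/mol

equation 1: not needed (C7H8 appears nowhere else).
equation 2 reversed (reverse to put H2O on the reactant side): +241.8 kJ/mol
equation 3 as written (C3H8 already on the product side): -103.8 kJ/mol
equation 4 as written (CH3OH already on the product side): -238.7 kJ/mol
ΔH° = (-1)·(-241.8) + (1)·(-103.8) + (1)·(-238.7) = -100.7 kJ/mol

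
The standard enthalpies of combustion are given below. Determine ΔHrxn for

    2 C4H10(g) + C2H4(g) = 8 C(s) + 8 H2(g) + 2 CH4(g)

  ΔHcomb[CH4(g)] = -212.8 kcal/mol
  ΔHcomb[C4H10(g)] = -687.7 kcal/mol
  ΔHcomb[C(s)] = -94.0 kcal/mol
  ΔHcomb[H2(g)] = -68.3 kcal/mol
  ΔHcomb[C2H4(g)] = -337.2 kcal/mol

ΔHrxn = 11.4 kcal/mol

With combustion enthalpies, reactants minus products:
= [2·(-687.7) + 1·(-337.2)] − [8·(-94.0) + 8·(-68.3) + 2·(-212.8)]
= 11.4 kcal/mol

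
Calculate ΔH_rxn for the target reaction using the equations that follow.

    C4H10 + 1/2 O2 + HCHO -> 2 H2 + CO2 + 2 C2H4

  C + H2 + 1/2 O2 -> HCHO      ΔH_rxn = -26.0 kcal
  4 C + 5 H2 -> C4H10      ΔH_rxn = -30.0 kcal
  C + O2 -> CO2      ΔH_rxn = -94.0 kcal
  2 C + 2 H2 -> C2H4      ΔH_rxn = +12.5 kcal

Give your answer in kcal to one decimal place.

ΔH_rxn = -13.0 kcal

equation 1 reversed (reverse to put HCHO on the reactant side): +26.0 kcal
equation 2 reversed (C4H10 must end up as a reactant): +30.0 kcal
equation 3 as written (CO2 already on the product side): -94.0 kcal
equation 4 × 2 (×2 to match 2 C2H4 in the target): (2)·(+12.5) = +25.0 kcal
ΔH_rxn = (+26.0) + (+30.0) + (-94.0) + (+25.0) = -13.0 kcal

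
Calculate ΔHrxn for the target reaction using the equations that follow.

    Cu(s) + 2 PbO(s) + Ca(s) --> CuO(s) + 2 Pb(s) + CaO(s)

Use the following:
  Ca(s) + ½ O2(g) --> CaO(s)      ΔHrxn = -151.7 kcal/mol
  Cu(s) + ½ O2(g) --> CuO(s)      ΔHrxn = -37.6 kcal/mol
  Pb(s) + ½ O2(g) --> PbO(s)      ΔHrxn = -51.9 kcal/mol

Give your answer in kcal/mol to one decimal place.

ΔHrxn = -85.5 kcal/mol

equation 1 as written: -151.7 kcal/mol
equation 2 as written: -37.6 kcal/mol
equation 3 reversed and × 2: (-2)·(-51.9) = +103.8 kcal/mol
Combining the equations, ΔHrxn = (-151.7) + (-37.6) + (+103.8) = -85.5 kcal/mol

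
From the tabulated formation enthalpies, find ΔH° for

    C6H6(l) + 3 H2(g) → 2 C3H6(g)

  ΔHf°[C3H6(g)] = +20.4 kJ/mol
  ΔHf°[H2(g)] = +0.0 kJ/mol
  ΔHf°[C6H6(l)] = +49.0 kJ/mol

Products: 2·(+20.4) = +40.8
Reactants: 1·(+49.0) + 3·(+0.0) = +49.0
ΔH° = (+40.8) − (+49.0) = -8.2 kJ/mol

ΔH° = -8.2 kJ/mol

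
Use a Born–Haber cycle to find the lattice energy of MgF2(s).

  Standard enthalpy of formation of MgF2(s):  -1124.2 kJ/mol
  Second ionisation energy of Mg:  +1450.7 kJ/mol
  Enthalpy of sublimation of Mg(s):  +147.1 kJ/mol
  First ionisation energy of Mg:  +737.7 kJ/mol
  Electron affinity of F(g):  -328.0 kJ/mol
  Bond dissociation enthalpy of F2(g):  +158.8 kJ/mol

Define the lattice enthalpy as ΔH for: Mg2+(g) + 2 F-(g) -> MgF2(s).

ΔHf° = 1·ΔHsub + 1·(ΣIE) + 1·D(F2) + 2·EA + U
-1124.2 = 1·(+147.1) + 1·(+2188.4) + 1·(+158.8) + 2·(-328.0) + U
U = -1124.2 − (+1838.3) = -2962.5 kJ/mol

U = -2962.5 kJ/mol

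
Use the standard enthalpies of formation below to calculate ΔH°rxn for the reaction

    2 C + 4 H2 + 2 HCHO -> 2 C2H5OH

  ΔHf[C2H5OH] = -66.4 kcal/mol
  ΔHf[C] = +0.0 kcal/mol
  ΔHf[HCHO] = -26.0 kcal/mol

ΔH°rxn = -80.8 kcal/mol

Products: 2·(-66.4) = -132.8
Reactants: 2·(+0.0) + 4·(+0.0) + 2·(-26.0) = -52.0
ΔH°rxn = (-132.8) − (-52.0) = -80.8 kcal/mol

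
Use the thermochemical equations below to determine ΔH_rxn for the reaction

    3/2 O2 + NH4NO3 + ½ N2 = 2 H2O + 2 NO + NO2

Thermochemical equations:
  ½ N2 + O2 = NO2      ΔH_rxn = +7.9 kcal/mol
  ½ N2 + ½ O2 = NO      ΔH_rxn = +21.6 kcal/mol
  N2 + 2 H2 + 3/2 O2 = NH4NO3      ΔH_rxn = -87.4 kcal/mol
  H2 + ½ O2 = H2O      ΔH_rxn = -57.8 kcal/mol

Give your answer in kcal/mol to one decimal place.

equation 1 as written: +7.9 kcal/mol
equation 2 × 2: (2)·(+21.6) = +43.2 kcal/mol
equation 3 reversed: +87.4 kcal/mol
equation 4 × 2: (2)·(-57.8) = -115.6 kcal/mol
Combining the equations, ΔH_rxn = (+7.9) + (+43.2) + (+87.4) + (-115.6) = 22.9 kcal/mol

ΔH_rxn = 22.9 kcal/mol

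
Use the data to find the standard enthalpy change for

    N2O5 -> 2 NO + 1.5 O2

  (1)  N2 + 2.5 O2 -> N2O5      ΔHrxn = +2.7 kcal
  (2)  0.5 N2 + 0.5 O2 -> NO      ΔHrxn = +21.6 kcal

ΔHrxn = 40.5 kcal

(1) reversed (N2O5 must end up as a reactant): -2.7 kcal
(2) × 2 (×2 to match 2 NO in the target): (2)·(+21.6) = +43.2 kcal
ΔHrxn = (-1)·(+2.7) + (2)·(+21.6) = 40.5 kcal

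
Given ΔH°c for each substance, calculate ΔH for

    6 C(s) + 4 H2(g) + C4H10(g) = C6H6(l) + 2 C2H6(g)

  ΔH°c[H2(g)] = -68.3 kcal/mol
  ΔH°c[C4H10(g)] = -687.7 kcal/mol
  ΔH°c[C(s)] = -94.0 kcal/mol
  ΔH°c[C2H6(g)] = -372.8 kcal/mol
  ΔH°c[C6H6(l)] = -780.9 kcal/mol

With combustion enthalpies, reactants minus products:
= [6·(-94.0) + 4·(-68.3) + 1·(-687.7)] − [1·(-780.9) + 2·(-372.8)]
= 1.6 kcal/mol

ΔH = 1.6 kcal/mol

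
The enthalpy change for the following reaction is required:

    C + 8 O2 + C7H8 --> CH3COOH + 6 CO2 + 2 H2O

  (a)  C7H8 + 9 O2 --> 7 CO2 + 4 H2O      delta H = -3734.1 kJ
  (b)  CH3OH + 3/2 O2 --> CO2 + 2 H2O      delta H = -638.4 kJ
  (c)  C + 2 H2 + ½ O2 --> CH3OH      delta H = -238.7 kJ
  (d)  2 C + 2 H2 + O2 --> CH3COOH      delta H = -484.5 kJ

delta H = -3341.5 kJ

(a) as written (C7H8 already on the reactant side): -3734.1 kJ
(b) reversed: +638.4 kJ
(c) reversed: +238.7 kJ
(d) as written (CH3COOH already on the product side): -484.5 kJ
delta H = (1)·(-3734.1) + (-1)·(-638.4) + (-1)·(-238.7) + (1)·(-484.5) = -3341.5 kJ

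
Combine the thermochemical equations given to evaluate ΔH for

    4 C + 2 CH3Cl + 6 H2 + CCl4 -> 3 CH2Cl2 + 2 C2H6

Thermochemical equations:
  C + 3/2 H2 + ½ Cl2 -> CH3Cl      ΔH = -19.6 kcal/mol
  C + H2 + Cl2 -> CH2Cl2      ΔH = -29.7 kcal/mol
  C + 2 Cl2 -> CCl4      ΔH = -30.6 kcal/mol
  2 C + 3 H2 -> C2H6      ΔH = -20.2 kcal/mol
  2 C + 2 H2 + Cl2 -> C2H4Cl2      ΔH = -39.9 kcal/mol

ΔH = -59.7 kcal/mol

equation 1 reversed and × 2 (CH3Cl must end up as a reactant; scale by 2 for the 2 CH3Cl): (-2)·(-19.6) = +39.2 kcal/mol
equation 2 × 3 (scale by 3 for the 3 CH2Cl2): (3)·(-29.7) = -89.1 kcal/mol
equation 3 reversed (CCl4 must end up as a reactant): +30.6 kcal/mol
equation 4 × 2 (scale by 2 for the 2 C2H6): (2)·(-20.2) = -40.4 kcal/mol
equation 5: not needed (C2H4Cl2 appears nowhere else).
ΔH = (-2)·(-19.6) + (3)·(-29.7) + (-1)·(-30.6) + (2)·(-20.2) = -59.7 kcal/mol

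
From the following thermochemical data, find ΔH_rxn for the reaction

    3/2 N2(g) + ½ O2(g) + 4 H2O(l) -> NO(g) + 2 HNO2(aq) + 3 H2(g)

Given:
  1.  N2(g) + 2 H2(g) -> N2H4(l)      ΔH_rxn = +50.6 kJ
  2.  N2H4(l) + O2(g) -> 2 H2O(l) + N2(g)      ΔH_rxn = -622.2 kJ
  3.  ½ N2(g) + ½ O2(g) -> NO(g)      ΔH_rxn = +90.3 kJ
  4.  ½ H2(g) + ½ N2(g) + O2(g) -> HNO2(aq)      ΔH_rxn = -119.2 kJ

eq. 1 reversed and × 2: (-2)·(+50.6) = -101.2 kJ
eq. 2 reversed and × 2 (reverse to put H2O(l) on the reactant side; scale by 2 for the 4 H2O(l)): (-2)·(-622.2) = +1244.4 kJ
eq. 3 as written (NO(g) already on the product side): +90.3 kJ
eq. 4 × 2 (scale by 2 for the 2 HNO2(aq)): (2)·(-119.2) = -238.4 kJ
ΔH_rxn = (-2)·(+50.6) + (-2)·(-622.2) + (1)·(+90.3) + (2)·(-119.2) = 995.1 kJ

ΔH_rxn = 995.1 kJ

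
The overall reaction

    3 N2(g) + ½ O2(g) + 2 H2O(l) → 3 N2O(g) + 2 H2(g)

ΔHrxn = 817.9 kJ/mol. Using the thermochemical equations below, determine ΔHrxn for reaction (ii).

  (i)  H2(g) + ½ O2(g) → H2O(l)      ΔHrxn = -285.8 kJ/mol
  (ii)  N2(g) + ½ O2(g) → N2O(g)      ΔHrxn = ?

ΔHrxn = 82.1 kJ/mol

(i) reversed and × 2: (-2)·(-285.8) = +571.6 kJ/mol
(ii) × 3: contributes 3·x
+817.9 = (+571.6) + 3·x
x = (+817.9 − (+571.6)) / (3) = 82.1 kJ/mol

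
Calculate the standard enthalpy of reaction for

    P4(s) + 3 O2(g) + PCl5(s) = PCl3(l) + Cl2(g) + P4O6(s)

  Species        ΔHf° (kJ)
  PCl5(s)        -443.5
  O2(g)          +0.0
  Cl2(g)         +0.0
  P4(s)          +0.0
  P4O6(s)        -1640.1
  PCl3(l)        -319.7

ΔH°rxn = -1516.3 kJ

ΔH°rxn = Σ nΔHf°(products) − Σ nΔHf°(reactants).
Products: 1·(-319.7) + 1·(+0.0) + 1·(-1640.1) = -1959.8
Reactants: 1·(+0.0) + 3·(+0.0) + 1·(-443.5) = -443.5
ΔH°rxn = (-1959.8) − (-443.5) = -1516.3 kJ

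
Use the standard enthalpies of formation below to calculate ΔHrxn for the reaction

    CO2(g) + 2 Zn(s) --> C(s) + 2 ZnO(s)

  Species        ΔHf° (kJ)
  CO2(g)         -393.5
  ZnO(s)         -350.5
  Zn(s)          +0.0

ΔH°rxn = Σ nΔHf°(products) − Σ nΔHf°(reactants).
Products: 1·(+0.0) + 2·(-350.5) = -701.0
Reactants: 1·(-393.5) + 2·(+0.0) = -393.5
ΔHrxn = (-701.0) − (-393.5) = -307.5 kJ

ΔHrxn = -307.5 kJ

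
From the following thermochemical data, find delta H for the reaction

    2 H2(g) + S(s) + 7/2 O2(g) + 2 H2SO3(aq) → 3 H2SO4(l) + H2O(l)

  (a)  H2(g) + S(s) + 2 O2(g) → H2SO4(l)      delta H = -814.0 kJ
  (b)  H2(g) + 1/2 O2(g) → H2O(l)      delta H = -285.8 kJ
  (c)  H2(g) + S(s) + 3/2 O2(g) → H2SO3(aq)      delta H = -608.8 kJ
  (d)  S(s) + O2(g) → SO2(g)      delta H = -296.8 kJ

delta H = -1510.2 kJ

(a) × 3: (3)·(-814.0) = -2442.0 kJ
(b) as written: -285.8 kJ
(c) reversed and × 2: (-2)·(-608.8) = +1217.6 kJ
(d): not needed.
delta H = (-2442.0) + (-285.8) + (+1217.6) = -1510.2 kJ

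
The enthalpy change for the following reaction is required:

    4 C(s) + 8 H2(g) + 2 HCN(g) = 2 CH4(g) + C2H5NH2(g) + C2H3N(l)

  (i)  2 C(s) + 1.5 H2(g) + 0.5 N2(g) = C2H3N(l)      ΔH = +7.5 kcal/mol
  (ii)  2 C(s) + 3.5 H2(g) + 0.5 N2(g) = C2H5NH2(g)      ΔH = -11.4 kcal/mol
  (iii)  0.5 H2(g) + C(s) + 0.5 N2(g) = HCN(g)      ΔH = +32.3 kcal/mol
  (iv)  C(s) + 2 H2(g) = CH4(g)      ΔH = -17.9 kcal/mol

(i) as written (C2H3N(l) already on the product side): +7.5 kcal/mol
(ii) as written (C2H5NH2(g) already on the product side): -11.4 kcal/mol
(iii) reversed and × 2 (HCN(g) must end up as a reactant; ×2 to match 2 HCN(g) in the target): (-2)·(+32.3) = -64.6 kcal/mol
(iv) × 2 (scale by 2 for the 2 CH4(g)): (2)·(-17.9) = -35.8 kcal/mol
ΔH = (+7.5) + (-11.4) + (-64.6) + (-35.8) = -104.3 kcal/mol

ΔH = -104.3 kcal/mol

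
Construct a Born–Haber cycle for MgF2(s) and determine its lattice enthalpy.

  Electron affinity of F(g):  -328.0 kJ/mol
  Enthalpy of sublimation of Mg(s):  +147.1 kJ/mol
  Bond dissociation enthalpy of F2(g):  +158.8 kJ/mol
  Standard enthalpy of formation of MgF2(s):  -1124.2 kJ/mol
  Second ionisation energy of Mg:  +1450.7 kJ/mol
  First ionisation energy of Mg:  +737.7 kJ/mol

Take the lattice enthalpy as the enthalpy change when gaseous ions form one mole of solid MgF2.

ΔHf° = 1·ΔHsub + 1·(ΣIE) + 1·D(F2) + 2·EA + U
-1124.2 = 1·(+147.1) + 1·(+2188.4) + 1·(+158.8) + 2·(-328.0) + U
U = -1124.2 − (+1838.3) = -2962.5 kJ/mol

U = -2962.5 kJ/mol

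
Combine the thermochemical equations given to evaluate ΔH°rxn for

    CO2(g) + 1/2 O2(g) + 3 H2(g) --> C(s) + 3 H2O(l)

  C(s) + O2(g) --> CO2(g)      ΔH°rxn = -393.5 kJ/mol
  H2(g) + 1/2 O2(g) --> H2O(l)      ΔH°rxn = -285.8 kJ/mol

equation 1 reversed: +393.5 kJ/mol
equation 2 × 3: (3)·(-285.8) = -857.4 kJ/mol
Since enthalpy is a state function, ΔH°rxn = (+393.5) + (-857.4) = -463.9 kJ/mol

ΔH°rxn = -463.9 kJ/mol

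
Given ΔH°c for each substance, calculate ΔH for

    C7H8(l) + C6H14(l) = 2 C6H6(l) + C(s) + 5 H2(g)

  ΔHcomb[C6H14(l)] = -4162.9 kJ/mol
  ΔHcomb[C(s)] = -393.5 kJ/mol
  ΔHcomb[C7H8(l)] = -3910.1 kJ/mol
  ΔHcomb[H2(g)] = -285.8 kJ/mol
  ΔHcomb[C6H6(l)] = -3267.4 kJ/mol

Using ΔH = Σ nΔHc°(reactants) − Σ nΔHc°(products):
= [1·(-3910.1) + 1·(-4162.9)] − [2·(-3267.4) + 1·(-393.5) + 5·(-285.8)]
= 284.3 kJ/mol

ΔH = 284.3 kJ/mol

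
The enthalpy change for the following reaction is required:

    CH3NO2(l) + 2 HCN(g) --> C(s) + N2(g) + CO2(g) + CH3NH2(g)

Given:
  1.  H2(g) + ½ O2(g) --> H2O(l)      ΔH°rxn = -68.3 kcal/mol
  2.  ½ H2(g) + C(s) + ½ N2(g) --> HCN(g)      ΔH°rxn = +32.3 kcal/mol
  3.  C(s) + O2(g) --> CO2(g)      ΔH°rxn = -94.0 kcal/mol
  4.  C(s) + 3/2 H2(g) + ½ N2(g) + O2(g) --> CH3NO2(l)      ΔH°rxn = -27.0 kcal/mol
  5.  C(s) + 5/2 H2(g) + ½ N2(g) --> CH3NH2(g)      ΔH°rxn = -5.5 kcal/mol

eq. 1: not needed.
eq. 2 reversed and × 2: (-2)·(+32.3) = -64.6 kcal/mol
eq. 3 as written: -94.0 kcal/mol
eq. 4 reversed: +27.0 kcal/mol
eq. 5 as written: -5.5 kcal/mol
ΔH°rxn = (-2)·(+32.3) + (1)·(-94.0) + (-1)·(-27.0) + (1)·(-5.5) = -137.1 kcal/mol

ΔH°rxn = -137.1 kcal/mol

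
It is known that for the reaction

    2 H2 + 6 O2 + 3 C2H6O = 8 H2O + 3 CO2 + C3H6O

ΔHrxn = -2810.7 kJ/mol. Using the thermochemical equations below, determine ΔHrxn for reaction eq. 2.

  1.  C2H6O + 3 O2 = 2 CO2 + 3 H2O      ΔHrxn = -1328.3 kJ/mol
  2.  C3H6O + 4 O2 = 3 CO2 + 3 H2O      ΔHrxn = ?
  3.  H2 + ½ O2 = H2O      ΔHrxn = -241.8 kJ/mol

eq. 1 × 3 (scale by 3 for the 3 C2H6O): (3)·(-1328.3) = -3984.9 kJ/mol
eq. 2 reversed (reverse to put C3H6O on the product side): contributes −x
eq. 3 × 2 (scale by 2 for the 2 H2): (2)·(-241.8) = -483.6 kJ/mol
-2810.7 = (-3984.9) + (-483.6) − x
x = (-2810.7 − (-4468.5)) / (-1) = -1657.8 kJ/mol

ΔHrxn = -1657.8 kJ/mol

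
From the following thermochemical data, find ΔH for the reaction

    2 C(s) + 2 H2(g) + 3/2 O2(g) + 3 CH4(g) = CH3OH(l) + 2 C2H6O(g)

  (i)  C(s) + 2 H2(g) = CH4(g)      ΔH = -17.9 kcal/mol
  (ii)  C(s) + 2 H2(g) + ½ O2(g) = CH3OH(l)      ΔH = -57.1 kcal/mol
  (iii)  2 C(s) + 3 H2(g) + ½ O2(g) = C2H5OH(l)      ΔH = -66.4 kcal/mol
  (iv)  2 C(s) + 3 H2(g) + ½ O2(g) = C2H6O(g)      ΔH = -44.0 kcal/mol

ΔH = -91.4 kcal/mol

(i) reversed and × 3 (reverse to put CH4(g) on the reactant side; scale by 3 for the 3 CH4(g)): (-3)·(-17.9) = +53.7 kcal/mol
(ii) as written (CH3OH(l) already on the product side): -57.1 kcal/mol
(iii): not needed (C2H5OH(l) appears nowhere else).
(iv) × 2 (×2 to match 2 C2H6O(g) in the target): (2)·(-44.0) = -88.0 kcal/mol
ΔH = (-3)·(-17.9) + (1)·(-57.1) + (2)·(-44.0) = -91.4 kcal/mol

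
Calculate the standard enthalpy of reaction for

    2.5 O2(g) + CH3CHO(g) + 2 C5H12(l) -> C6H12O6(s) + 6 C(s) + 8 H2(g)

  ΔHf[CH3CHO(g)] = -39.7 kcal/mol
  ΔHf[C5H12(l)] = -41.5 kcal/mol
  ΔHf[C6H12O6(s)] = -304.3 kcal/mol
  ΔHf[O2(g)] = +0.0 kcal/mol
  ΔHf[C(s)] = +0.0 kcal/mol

ΔH° = -181.6 kcal/mol

Products: 1·(-304.3) + 6·(+0.0) + 8·(+0.0) = -304.3
Reactants: 5/2·(+0.0) + 1·(-39.7) + 2·(-41.5) = -122.7
ΔH° = (-304.3) − (-122.7) = -181.6 kcal/mol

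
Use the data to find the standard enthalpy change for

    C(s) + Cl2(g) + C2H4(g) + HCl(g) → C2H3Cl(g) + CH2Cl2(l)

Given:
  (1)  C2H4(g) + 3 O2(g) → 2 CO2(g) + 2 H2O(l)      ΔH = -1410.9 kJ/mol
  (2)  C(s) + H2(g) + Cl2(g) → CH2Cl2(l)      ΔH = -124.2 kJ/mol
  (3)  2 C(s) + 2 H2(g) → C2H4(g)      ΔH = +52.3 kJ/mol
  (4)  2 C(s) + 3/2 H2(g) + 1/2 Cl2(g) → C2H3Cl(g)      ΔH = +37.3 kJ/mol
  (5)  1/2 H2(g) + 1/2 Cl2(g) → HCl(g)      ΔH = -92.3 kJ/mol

ΔH = -46.9 kJ/mol

(1): not needed.
(2) as written: -124.2 kJ/mol
(3) reversed: -52.3 kJ/mol
(4) as written: +37.3 kJ/mol
(5) reversed: +92.3 kJ/mol
ΔH = (-124.2) + (-52.3) + (+37.3) + (+92.3) = -46.9 kJ/mol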